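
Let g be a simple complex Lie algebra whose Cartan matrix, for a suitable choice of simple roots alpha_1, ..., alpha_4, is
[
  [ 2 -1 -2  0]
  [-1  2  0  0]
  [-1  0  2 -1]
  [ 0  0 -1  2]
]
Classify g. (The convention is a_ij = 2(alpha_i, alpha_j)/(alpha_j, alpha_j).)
F4

The matrix has rank 4 with 2's on the diagonal. Reading the off-diagonal entries as Dynkin edges (a single edge where a_ij = a_ji = -1; a double or triple edge where a_ij * a_ji = 2 or 3), the diagram is a chain of 4 nodes with a double edge between the middle two (F_4). One simple-root ordering that puts it in standard form is (alpha_2, alpha_1, alpha_3, alpha_4). So the algebra is type F_4.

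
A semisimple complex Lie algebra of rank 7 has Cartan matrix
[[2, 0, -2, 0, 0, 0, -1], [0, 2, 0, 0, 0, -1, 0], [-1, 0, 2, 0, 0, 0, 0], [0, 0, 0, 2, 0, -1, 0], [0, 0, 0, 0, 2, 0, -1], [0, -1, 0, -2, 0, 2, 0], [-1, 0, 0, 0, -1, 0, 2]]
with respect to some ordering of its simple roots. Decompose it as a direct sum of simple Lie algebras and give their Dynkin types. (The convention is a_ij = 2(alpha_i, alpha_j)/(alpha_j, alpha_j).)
B_3 + B_4

The diagram associated to this matrix has two connected components: the simple roots {alpha_2, alpha_4, alpha_6} form a chain of 3 nodes with a double edge at one end; the terminal node there is the unique short simple root (B_3), and {alpha_1, alpha_3, alpha_5, alpha_7} form a chain of 4 nodes with a double edge at one end; the terminal node there is the unique short simple root (B_4). A semisimple Lie algebra decomposes uniquely as the direct sum of simple ideals, one per connected component of its Dynkin diagram, so g ≅ B_3 ⊕ B_4 (dimension 21 + 36 = 57).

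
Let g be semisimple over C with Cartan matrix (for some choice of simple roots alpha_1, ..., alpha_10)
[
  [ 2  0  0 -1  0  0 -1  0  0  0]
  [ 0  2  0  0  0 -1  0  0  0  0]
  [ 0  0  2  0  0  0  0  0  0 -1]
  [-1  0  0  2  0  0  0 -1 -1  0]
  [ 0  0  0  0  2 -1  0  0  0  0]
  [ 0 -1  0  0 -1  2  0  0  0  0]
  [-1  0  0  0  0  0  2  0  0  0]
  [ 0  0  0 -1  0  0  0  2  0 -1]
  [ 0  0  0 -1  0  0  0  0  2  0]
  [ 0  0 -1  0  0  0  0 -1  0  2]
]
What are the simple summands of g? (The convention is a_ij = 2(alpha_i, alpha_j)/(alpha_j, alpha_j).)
A3 + E7

The diagram associated to this matrix has two connected components: the simple roots {alpha_2, alpha_5, alpha_6} form a chain of 3 nodes with single edges (A_3), and {alpha_1, alpha_3, alpha_4, alpha_7, alpha_8, alpha_9, alpha_10} form a chain of 6 nodes with one extra node attached to the third node from one end (E_7). A semisimple Lie algebra decomposes uniquely as the direct sum of simple ideals, one per connected component of its Dynkin diagram, so g ≅ A_3 ⊕ E_7 (dimension 15 + 133 = 148).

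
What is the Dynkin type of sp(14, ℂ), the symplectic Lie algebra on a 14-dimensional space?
This is sp(14), which has dimension 14(14+1)/2 = 105 and rank 14/2 = 7. In the classification of classical Lie algebras, the symplectic algebra sp(2n) has type C_n; here n = 7, so the Dynkin diagram is a chain of 7 nodes with a double edge at one end; the terminal node there is the unique long simple root (C_7). Hence the type is C_7.

C7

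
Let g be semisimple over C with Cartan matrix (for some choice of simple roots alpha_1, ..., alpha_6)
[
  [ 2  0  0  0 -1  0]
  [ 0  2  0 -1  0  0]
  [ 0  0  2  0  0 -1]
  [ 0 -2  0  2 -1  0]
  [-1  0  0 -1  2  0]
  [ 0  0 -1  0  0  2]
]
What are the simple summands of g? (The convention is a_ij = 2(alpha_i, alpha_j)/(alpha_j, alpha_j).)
The diagram associated to this matrix has two connected components: the simple roots {alpha_3, alpha_6} form a chain of 2 nodes with single edges (A_2), and {alpha_1, alpha_2, alpha_4, alpha_5} form a chain of 4 nodes with a double edge at one end; the terminal node there is the unique short simple root (B_4). A semisimple Lie algebra decomposes uniquely as the direct sum of simple ideals, one per connected component of its Dynkin diagram, so g ≅ A_2 ⊕ B_4 (dimension 8 + 36 = 44).

A_2 + B_4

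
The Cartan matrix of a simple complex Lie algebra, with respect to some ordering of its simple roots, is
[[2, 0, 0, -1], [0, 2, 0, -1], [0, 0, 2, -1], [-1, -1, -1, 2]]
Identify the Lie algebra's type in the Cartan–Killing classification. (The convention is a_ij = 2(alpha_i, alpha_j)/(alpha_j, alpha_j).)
D_4 (so(8))

The matrix has rank 4 with 2's on the diagonal. Reading the off-diagonal entries as Dynkin edges (a single edge where a_ij = a_ji = -1; a double or triple edge where a_ij * a_ji = 2 or 3), the diagram is a chain of 2 nodes with a fork of two nodes at one end (D_4). One simple-root ordering that puts it in standard form is (alpha_2, alpha_4, alpha_1, alpha_3). So the algebra is type D_4, i.e. so(8).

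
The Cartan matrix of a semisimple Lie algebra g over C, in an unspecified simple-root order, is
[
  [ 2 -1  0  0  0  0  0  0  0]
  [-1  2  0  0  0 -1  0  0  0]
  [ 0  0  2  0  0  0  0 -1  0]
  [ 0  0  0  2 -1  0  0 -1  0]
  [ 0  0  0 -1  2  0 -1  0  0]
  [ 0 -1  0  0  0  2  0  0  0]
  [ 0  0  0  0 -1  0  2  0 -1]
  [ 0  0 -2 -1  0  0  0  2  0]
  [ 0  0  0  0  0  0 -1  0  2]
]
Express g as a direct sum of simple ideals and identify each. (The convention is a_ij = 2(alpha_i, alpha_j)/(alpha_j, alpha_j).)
The diagram associated to this matrix has two connected components: the simple roots {alpha_1, alpha_2, alpha_6} form a chain of 3 nodes with single edges (A_3), and {alpha_3, alpha_4, alpha_5, alpha_7, alpha_8, alpha_9} form a chain of 6 nodes with a double edge at one end; the terminal node there is the unique short simple root (B_6). A semisimple Lie algebra decomposes uniquely as the direct sum of simple ideals, one per connected component of its Dynkin diagram, so g ≅ A_3 ⊕ B_6 (dimension 15 + 78 = 93).

type A_3 ⊕ type B_6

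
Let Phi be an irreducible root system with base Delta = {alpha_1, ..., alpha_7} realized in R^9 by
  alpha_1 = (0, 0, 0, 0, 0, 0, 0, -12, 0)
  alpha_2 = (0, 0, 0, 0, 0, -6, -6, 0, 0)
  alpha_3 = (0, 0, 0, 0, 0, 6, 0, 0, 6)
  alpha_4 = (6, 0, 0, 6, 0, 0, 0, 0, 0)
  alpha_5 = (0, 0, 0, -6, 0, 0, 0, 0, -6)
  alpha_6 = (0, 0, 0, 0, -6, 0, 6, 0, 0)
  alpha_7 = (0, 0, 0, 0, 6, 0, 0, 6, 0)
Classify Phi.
Compute the Cartan integers a_ij = 2(alpha_i, alpha_j)/(alpha_j, alpha_j); the resulting 7x7 Cartan matrix is
[[2, 0, 0, 0, 0, 0, -2], [0, 2, -1, 0, 0, -1, 0], [0, -1, 2, 0, -1, 0, 0], [0, 0, 0, 2, -1, 0, 0], [0, 0, -1, -1, 2, 0, 0], [0, -1, 0, 0, 0, 2, -1], [-1, 0, 0, 0, 0, -1, 2]].
The roots have two lengths (squared-length ratio 2:1); the short ones are alpha_{2,3,4,5,6,7}. The associated Dynkin diagram is a chain of 7 nodes with a double edge at one end; the terminal node there is the unique long simple root (C_7), so the type is C_7 (the algebra sp(14)).

type C_7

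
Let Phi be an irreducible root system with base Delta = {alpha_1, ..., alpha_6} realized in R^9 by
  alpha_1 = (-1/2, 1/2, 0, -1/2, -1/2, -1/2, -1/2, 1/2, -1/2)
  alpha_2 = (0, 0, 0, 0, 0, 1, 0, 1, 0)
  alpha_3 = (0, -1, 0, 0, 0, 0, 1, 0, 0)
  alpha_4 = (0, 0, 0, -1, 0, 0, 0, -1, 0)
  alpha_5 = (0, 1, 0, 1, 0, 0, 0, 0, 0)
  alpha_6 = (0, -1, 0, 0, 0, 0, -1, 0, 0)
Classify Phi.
type E_6

Compute the Cartan integers a_ij = 2(alpha_i, alpha_j)/(alpha_j, alpha_j); the resulting 6x6 Cartan matrix is
[[2, 0, -1, 0, 0, 0], [0, 2, 0, -1, 0, 0], [-1, 0, 2, 0, -1, 0], [0, -1, 0, 2, -1, 0], [0, 0, -1, -1, 2, -1], [0, 0, 0, 0, -1, 2]].
All simple roots have the same length, so the diagram is simply laced. The associated Dynkin diagram is a chain of 5 nodes with one extra node attached to the third node from one end (E_6), so the type is E_6.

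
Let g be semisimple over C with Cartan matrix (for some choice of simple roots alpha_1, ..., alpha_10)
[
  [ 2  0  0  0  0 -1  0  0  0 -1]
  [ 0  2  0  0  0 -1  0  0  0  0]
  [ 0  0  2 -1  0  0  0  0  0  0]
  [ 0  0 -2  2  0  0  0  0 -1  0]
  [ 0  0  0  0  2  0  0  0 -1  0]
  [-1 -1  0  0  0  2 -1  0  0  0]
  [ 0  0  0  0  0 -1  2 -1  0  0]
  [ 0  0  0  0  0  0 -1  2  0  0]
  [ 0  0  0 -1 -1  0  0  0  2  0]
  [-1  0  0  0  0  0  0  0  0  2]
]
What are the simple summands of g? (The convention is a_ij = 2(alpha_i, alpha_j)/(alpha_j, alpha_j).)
B_4 (so(9)) + E_6

The diagram associated to this matrix has two connected components: the simple roots {alpha_3, alpha_4, alpha_5, alpha_9} form a chain of 4 nodes with a double edge at one end; the terminal node there is the unique short simple root (B_4), and {alpha_1, alpha_2, alpha_6, alpha_7, alpha_8, alpha_10} form a chain of 5 nodes with one extra node attached to the third node from one end (E_6). A semisimple Lie algebra decomposes uniquely as the direct sum of simple ideals, one per connected component of its Dynkin diagram, so g ≅ B_4 ⊕ E_6 (dimension 36 + 78 = 114).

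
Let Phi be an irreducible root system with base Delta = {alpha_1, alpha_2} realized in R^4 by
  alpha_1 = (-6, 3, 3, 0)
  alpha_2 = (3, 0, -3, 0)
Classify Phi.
Compute the Cartan integers a_ij = 2(alpha_i, alpha_j)/(alpha_j, alpha_j); the resulting 2x2 Cartan matrix is
[[2, -3], [-1, 2]].
The roots have two lengths (squared-length ratio 3:1); the short ones are alpha_{2}. The associated Dynkin diagram is two nodes joined by a triple edge (G_2), so the type is G_2.

type G_2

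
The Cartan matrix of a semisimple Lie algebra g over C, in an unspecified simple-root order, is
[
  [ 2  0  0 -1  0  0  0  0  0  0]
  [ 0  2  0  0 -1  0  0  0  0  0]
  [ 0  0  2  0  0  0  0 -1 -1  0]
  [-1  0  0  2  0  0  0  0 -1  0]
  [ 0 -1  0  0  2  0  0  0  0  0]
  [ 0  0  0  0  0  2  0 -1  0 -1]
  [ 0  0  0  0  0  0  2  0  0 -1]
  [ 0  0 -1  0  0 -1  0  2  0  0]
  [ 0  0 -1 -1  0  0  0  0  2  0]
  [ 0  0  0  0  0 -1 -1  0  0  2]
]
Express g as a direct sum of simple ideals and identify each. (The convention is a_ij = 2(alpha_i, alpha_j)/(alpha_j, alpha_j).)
A2 ⊕ A8

The diagram associated to this matrix has two connected components: the simple roots {alpha_2, alpha_5} form a chain of 2 nodes with single edges (A_2), and {alpha_1, alpha_3, alpha_4, alpha_6, alpha_7, alpha_8, alpha_9, alpha_10} form a chain of 8 nodes with single edges (A_8). A semisimple Lie algebra decomposes uniquely as the direct sum of simple ideals, one per connected component of its Dynkin diagram, so g ≅ A_2 ⊕ A_8 (dimension 8 + 80 = 88).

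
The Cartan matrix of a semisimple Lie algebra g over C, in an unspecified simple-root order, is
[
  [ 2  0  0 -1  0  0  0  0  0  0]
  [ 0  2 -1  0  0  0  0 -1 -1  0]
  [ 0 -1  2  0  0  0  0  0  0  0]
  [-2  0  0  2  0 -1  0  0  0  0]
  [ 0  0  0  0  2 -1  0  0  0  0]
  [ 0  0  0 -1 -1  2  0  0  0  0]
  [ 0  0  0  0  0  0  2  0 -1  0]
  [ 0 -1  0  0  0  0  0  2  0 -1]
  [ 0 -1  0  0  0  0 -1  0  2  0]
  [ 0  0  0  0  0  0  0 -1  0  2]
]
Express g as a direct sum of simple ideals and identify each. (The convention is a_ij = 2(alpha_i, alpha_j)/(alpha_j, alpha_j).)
The diagram associated to this matrix has two connected components: the simple roots {alpha_1, alpha_4, alpha_5, alpha_6} form a chain of 4 nodes with a double edge at one end; the terminal node there is the unique short simple root (B_4), and {alpha_2, alpha_3, alpha_7, alpha_8, alpha_9, alpha_10} form a chain of 5 nodes with one extra node attached to the third node from one end (E_6). A semisimple Lie algebra decomposes uniquely as the direct sum of simple ideals, one per connected component of its Dynkin diagram, so g ≅ B_4 ⊕ E_6 (dimension 36 + 78 = 114).

B_4 ⊕ E_6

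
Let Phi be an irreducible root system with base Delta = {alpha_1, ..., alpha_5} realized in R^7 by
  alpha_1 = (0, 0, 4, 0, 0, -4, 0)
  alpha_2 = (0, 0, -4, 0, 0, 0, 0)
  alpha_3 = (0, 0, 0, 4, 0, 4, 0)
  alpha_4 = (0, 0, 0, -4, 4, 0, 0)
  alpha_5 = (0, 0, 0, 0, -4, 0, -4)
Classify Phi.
Compute the Cartan integers a_ij = 2(alpha_i, alpha_j)/(alpha_j, alpha_j); the resulting 5x5 Cartan matrix is
[[2, -2, -1, 0, 0], [-1, 2, 0, 0, 0], [-1, 0, 2, -1, 0], [0, 0, -1, 2, -1], [0, 0, 0, -1, 2]].
The roots have two lengths (squared-length ratio 2:1); the short ones are alpha_{2}. The associated Dynkin diagram is a chain of 5 nodes with a double edge at one end; the terminal node there is the unique short simple root (B_5), so the type is B_5 (the algebra so(11)).

type B_5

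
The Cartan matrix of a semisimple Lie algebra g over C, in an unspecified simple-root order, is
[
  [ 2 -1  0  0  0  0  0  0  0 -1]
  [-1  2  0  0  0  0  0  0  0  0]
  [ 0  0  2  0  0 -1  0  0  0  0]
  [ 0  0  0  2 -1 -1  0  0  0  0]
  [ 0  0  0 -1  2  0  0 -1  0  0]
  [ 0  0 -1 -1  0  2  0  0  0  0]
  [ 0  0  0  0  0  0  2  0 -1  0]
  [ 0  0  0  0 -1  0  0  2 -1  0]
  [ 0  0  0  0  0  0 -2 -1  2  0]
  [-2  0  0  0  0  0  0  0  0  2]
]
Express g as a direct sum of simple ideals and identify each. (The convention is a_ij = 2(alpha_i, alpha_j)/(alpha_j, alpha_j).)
The diagram associated to this matrix has two connected components: the simple roots {alpha_3, alpha_4, alpha_5, alpha_6, alpha_7, alpha_8, alpha_9} form a chain of 7 nodes with a double edge at one end; the terminal node there is the unique short simple root (B_7), and {alpha_1, alpha_2, alpha_10} form a chain of 3 nodes with a double edge at one end; the terminal node there is the unique long simple root (C_3). A semisimple Lie algebra decomposes uniquely as the direct sum of simple ideals, one per connected component of its Dynkin diagram, so g ≅ B_7 ⊕ C_3 (dimension 105 + 21 = 126).

B7 ⊕ C3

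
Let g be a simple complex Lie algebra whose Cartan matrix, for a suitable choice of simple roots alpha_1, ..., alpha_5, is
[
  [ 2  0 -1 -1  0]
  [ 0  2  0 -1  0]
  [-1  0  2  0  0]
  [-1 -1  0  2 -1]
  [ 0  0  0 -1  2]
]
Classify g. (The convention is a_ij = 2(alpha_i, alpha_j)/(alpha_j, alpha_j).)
D5

The matrix has rank 5 with 2's on the diagonal. Reading the off-diagonal entries as Dynkin edges (a single edge where a_ij = a_ji = -1; a double or triple edge where a_ij * a_ji = 2 or 3), the diagram is a chain of 3 nodes with a fork of two nodes at one end (D_5). One simple-root ordering that puts it in standard form is (alpha_3, alpha_1, alpha_4, alpha_2, alpha_5). So the algebra is type D_5, i.e. so(10).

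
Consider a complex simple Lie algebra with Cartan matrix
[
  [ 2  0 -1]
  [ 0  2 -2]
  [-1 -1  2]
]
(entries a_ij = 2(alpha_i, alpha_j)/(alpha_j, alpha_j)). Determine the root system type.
C3

The matrix has rank 3 with 2's on the diagonal. Reading the off-diagonal entries as Dynkin edges (a single edge where a_ij = a_ji = -1; a double or triple edge where a_ij * a_ji = 2 or 3), the diagram is a chain of 3 nodes with a double edge at one end; the terminal node there is the unique long simple root (C_3). One simple-root ordering that puts it in standard form is (alpha_1, alpha_3, alpha_2). So the algebra is type C_3, i.e. sp(6).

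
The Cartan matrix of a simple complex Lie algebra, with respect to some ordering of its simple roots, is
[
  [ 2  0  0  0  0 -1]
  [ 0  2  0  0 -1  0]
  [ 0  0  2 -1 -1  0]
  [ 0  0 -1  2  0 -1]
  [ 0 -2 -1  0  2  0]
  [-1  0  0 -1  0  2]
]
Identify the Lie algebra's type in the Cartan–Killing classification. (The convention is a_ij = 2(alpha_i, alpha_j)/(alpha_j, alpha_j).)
B6

The matrix has rank 6 with 2's on the diagonal. Reading the off-diagonal entries as Dynkin edges (a single edge where a_ij = a_ji = -1; a double or triple edge where a_ij * a_ji = 2 or 3), the diagram is a chain of 6 nodes with a double edge at one end; the terminal node there is the unique short simple root (B_6). One simple-root ordering that puts it in standard form is (alpha_1, alpha_6, alpha_4, alpha_3, alpha_5, alpha_2). So the algebra is type B_6, i.e. so(13).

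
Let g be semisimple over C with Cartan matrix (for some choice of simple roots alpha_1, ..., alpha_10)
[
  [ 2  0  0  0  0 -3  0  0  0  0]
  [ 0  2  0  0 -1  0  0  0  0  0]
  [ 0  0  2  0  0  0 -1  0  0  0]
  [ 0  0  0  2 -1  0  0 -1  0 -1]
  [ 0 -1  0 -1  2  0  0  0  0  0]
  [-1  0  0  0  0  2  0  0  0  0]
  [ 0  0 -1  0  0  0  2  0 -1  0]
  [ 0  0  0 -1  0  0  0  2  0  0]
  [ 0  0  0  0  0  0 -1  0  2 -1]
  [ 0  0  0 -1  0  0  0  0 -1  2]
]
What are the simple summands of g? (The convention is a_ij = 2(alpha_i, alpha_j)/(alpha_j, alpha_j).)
E_8 ⊕ G_2

The diagram associated to this matrix has two connected components: the simple roots {alpha_2, alpha_3, alpha_4, alpha_5, alpha_7, alpha_8, alpha_9, alpha_10} form a chain of 7 nodes with one extra node attached to the third node from one end (E_8), and {alpha_1, alpha_6} form two nodes joined by a triple edge (G_2). A semisimple Lie algebra decomposes uniquely as the direct sum of simple ideals, one per connected component of its Dynkin diagram, so g ≅ E_8 ⊕ G_2 (dimension 248 + 14 = 262).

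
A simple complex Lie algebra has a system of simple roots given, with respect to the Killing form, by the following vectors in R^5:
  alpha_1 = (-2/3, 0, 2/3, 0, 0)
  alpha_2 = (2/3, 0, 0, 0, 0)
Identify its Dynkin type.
Compute the Cartan integers a_ij = 2(alpha_i, alpha_j)/(alpha_j, alpha_j); the resulting 2x2 Cartan matrix is
[[2, -2], [-1, 2]].
The roots have two lengths (squared-length ratio 2:1); the short ones are alpha_{2}. The associated Dynkin diagram is a chain of 2 nodes with a double edge at one end; the terminal node there is the unique short simple root (B_2), so the type is B_2 (the algebra so(5)).

B2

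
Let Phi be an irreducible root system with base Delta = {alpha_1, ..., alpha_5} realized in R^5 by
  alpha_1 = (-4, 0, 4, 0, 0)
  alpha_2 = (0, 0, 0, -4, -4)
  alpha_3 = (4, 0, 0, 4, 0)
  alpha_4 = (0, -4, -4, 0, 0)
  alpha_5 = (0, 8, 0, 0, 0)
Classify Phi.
C_5 (sp(10))

Compute the Cartan integers a_ij = 2(alpha_i, alpha_j)/(alpha_j, alpha_j); the resulting 5x5 Cartan matrix is
[[2, 0, -1, -1, 0], [0, 2, -1, 0, 0], [-1, -1, 2, 0, 0], [-1, 0, 0, 2, -1], [0, 0, 0, -2, 2]].
The roots have two lengths (squared-length ratio 2:1); the short ones are alpha_{1,2,3,4}. The associated Dynkin diagram is a chain of 5 nodes with a double edge at one end; the terminal node there is the unique long simple root (C_5), so the type is C_5 (the algebra sp(10)).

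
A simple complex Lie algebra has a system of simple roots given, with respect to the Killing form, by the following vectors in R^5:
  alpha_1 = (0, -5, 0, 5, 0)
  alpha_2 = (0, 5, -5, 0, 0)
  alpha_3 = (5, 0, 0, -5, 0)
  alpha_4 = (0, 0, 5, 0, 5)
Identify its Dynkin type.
Compute the Cartan integers a_ij = 2(alpha_i, alpha_j)/(alpha_j, alpha_j); the resulting 4x4 Cartan matrix is
[[2, -1, -1, 0], [-1, 2, 0, -1], [-1, 0, 2, 0], [0, -1, 0, 2]].
All simple roots have the same length, so the diagram is simply laced. The associated Dynkin diagram is a chain of 4 nodes with single edges (A_4), so the type is A_4 (the algebra sl(5)).

type A_4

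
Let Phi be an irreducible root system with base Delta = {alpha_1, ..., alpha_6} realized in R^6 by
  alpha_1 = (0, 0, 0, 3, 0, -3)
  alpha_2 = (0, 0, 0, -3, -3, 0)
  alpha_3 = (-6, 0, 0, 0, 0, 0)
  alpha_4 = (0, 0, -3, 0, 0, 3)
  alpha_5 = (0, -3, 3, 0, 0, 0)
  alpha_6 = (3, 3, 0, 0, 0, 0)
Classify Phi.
Compute the Cartan integers a_ij = 2(alpha_i, alpha_j)/(alpha_j, alpha_j); the resulting 6x6 Cartan matrix is
[[2, -1, 0, -1, 0, 0], [-1, 2, 0, 0, 0, 0], [0, 0, 2, 0, 0, -2], [-1, 0, 0, 2, -1, 0], [0, 0, 0, -1, 2, -1], [0, 0, -1, 0, -1, 2]].
The roots have two lengths (squared-length ratio 2:1); the short ones are alpha_{1,2,4,5,6}. The associated Dynkin diagram is a chain of 6 nodes with a double edge at one end; the terminal node there is the unique long simple root (C_6), so the type is C_6 (the algebra sp(12)).

C_6 (sp(12))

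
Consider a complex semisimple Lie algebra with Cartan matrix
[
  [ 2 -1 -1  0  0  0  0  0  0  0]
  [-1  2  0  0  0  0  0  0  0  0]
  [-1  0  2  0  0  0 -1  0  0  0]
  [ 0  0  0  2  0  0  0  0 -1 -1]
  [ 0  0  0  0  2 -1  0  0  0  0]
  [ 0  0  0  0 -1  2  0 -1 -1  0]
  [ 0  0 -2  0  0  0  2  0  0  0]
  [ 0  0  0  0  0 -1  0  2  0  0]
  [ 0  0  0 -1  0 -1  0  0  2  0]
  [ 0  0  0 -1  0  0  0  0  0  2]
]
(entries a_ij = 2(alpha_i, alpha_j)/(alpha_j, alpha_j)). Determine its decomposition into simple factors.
The diagram associated to this matrix has two connected components: the simple roots {alpha_1, alpha_2, alpha_3, alpha_7} form a chain of 4 nodes with a double edge at one end; the terminal node there is the unique long simple root (C_4), and {alpha_4, alpha_5, alpha_6, alpha_8, alpha_9, alpha_10} form a chain of 4 nodes with a fork of two nodes at one end (D_6). A semisimple Lie algebra decomposes uniquely as the direct sum of simple ideals, one per connected component of its Dynkin diagram, so g ≅ C_4 ⊕ D_6 (dimension 36 + 66 = 102).

type C_4 ⊕ type D_6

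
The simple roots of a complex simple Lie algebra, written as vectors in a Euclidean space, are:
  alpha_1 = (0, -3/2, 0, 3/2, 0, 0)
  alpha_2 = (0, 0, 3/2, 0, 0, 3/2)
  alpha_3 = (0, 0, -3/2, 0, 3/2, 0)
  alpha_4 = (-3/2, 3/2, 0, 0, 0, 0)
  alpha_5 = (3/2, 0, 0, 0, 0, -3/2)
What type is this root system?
A5

Compute the Cartan integers a_ij = 2(alpha_i, alpha_j)/(alpha_j, alpha_j); the resulting 5x5 Cartan matrix is
[[2, 0, 0, -1, 0], [0, 2, -1, 0, -1], [0, -1, 2, 0, 0], [-1, 0, 0, 2, -1], [0, -1, 0, -1, 2]].
All simple roots have the same length, so the diagram is simply laced. The associated Dynkin diagram is a chain of 5 nodes with single edges (A_5), so the type is A_5 (the algebra sl(6)).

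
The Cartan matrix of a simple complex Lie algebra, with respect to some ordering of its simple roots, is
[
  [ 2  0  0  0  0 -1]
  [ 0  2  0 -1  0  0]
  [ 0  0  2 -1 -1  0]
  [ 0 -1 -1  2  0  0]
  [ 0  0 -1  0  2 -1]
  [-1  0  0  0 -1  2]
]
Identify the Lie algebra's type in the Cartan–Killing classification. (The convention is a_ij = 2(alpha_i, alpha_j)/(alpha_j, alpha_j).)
A6

The matrix has rank 6 with 2's on the diagonal. Reading the off-diagonal entries as Dynkin edges (a single edge where a_ij = a_ji = -1; a double or triple edge where a_ij * a_ji = 2 or 3), the diagram is a chain of 6 nodes with single edges (A_6). One simple-root ordering that puts it in standard form is (alpha_2, alpha_4, alpha_3, alpha_5, alpha_6, alpha_1). So the algebra is type A_6, i.e. sl(7).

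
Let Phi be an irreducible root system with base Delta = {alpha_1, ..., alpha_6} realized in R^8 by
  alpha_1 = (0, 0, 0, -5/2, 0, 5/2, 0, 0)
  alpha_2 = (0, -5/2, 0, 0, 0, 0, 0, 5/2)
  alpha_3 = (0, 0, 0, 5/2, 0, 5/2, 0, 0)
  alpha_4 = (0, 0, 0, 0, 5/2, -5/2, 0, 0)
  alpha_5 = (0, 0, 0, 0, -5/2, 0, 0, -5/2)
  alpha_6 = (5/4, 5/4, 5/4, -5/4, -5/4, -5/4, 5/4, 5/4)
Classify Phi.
Compute the Cartan integers a_ij = 2(alpha_i, alpha_j)/(alpha_j, alpha_j); the resulting 6x6 Cartan matrix is
[[2, 0, 0, -1, 0, 0], [0, 2, 0, 0, -1, 0], [0, 0, 2, -1, 0, -1], [-1, 0, -1, 2, -1, 0], [0, -1, 0, -1, 2, 0], [0, 0, -1, 0, 0, 2]].
All simple roots have the same length, so the diagram is simply laced. The associated Dynkin diagram is a chain of 5 nodes with one extra node attached to the third node from one end (E_6), so the type is E_6.

type E_6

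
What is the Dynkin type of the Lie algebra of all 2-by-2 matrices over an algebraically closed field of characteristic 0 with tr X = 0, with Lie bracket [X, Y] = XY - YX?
This is sl(2), which has dimension 2^2 - 1 = 3 and rank 2 - 1 = 1 (a Cartan subalgebra is the diagonal traceless matrices). In the classification of classical Lie algebras, the special linear algebra sl(n+1) has type A_n; here n = 1, so the Dynkin diagram is a chain of 1 nodes with single edges (A_1). Hence the type is A_1.

A1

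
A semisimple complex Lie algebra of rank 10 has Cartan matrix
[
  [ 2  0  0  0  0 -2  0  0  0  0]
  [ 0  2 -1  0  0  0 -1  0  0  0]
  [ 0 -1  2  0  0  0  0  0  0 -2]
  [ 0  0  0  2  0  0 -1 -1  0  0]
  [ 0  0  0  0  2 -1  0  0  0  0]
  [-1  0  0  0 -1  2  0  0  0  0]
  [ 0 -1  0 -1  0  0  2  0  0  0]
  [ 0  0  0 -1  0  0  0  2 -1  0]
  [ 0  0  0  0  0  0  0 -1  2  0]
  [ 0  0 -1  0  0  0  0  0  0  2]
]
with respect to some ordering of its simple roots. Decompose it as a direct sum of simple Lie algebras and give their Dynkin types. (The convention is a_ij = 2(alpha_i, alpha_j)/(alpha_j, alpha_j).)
The diagram associated to this matrix has two connected components: the simple roots {alpha_2, alpha_3, alpha_4, alpha_7, alpha_8, alpha_9, alpha_10} form a chain of 7 nodes with a double edge at one end; the terminal node there is the unique short simple root (B_7), and {alpha_1, alpha_5, alpha_6} form a chain of 3 nodes with a double edge at one end; the terminal node there is the unique long simple root (C_3). A semisimple Lie algebra decomposes uniquely as the direct sum of simple ideals, one per connected component of its Dynkin diagram, so g ≅ B_7 ⊕ C_3 (dimension 105 + 21 = 126).

type B_7 ⊕ type C_3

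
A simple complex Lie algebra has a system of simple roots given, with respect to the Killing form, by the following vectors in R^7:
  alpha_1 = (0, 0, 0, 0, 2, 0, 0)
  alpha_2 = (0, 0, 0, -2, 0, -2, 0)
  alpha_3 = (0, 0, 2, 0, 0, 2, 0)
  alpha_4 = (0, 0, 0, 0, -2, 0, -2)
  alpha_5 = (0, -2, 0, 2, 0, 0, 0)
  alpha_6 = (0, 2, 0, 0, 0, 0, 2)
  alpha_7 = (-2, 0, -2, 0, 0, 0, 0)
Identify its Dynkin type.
B7

Compute the Cartan integers a_ij = 2(alpha_i, alpha_j)/(alpha_j, alpha_j); the resulting 7x7 Cartan matrix is
[[2, 0, 0, -1, 0, 0, 0], [0, 2, -1, 0, -1, 0, 0], [0, -1, 2, 0, 0, 0, -1], [-2, 0, 0, 2, 0, -1, 0], [0, -1, 0, 0, 2, -1, 0], [0, 0, 0, -1, -1, 2, 0], [0, 0, -1, 0, 0, 0, 2]].
The roots have two lengths (squared-length ratio 2:1); the short ones are alpha_{1}. The associated Dynkin diagram is a chain of 7 nodes with a double edge at one end; the terminal node there is the unique short simple root (B_7), so the type is B_7 (the algebra so(15)).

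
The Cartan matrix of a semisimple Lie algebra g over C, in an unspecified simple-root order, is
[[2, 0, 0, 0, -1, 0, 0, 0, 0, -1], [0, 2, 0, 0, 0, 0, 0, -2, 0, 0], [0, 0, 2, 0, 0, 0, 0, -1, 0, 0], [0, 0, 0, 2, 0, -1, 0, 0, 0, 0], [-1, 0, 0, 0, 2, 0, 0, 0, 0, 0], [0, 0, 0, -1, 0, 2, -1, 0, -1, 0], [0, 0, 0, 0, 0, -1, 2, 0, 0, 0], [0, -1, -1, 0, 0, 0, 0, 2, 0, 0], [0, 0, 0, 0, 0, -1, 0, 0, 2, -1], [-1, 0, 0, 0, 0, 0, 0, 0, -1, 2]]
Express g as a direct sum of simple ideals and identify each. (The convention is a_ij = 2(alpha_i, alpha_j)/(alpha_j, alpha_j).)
C_3 + D_7

The diagram associated to this matrix has two connected components: the simple roots {alpha_2, alpha_3, alpha_8} form a chain of 3 nodes with a double edge at one end; the terminal node there is the unique long simple root (C_3), and {alpha_1, alpha_4, alpha_5, alpha_6, alpha_7, alpha_9, alpha_10} form a chain of 5 nodes with a fork of two nodes at one end (D_7). A semisimple Lie algebra decomposes uniquely as the direct sum of simple ideals, one per connected component of its Dynkin diagram, so g ≅ C_3 ⊕ D_7 (dimension 21 + 91 = 112).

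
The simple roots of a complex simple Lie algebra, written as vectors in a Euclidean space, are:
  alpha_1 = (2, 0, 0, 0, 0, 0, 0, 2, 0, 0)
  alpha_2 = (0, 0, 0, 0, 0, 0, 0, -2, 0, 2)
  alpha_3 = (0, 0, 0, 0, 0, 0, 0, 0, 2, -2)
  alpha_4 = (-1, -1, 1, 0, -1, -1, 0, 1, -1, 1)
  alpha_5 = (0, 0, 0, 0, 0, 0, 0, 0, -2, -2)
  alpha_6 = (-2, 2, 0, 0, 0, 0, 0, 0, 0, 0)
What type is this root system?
Compute the Cartan integers a_ij = 2(alpha_i, alpha_j)/(alpha_j, alpha_j); the resulting 6x6 Cartan matrix is
[[2, -1, 0, 0, 0, -1], [-1, 2, -1, 0, -1, 0], [0, -1, 2, -1, 0, 0], [0, 0, -1, 2, 0, 0], [0, -1, 0, 0, 2, 0], [-1, 0, 0, 0, 0, 2]].
All simple roots have the same length, so the diagram is simply laced. The associated Dynkin diagram is a chain of 5 nodes with one extra node attached to the third node from one end (E_6), so the type is E_6.

E_6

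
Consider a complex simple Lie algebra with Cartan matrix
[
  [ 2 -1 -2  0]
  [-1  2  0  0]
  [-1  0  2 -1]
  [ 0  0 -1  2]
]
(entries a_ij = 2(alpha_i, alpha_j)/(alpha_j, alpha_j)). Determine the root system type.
The matrix has rank 4 with 2's on the diagonal. Reading the off-diagonal entries as Dynkin edges (a single edge where a_ij = a_ji = -1; a double or triple edge where a_ij * a_ji = 2 or 3), the diagram is a chain of 4 nodes with a double edge between the middle two (F_4). One simple-root ordering that puts it in standard form is (alpha_2, alpha_1, alpha_3, alpha_4). So the algebra is type F_4.

F_4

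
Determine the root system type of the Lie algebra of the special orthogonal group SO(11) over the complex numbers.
type B_5

This is so(11) with 11 odd, which has dimension 11(11-1)/2 = 55 and rank (11-1)/2 = 5. In the classification of classical Lie algebras, the orthogonal algebra so(2n+1) in an odd number of variables has type B_n; here n = 5, so the Dynkin diagram is a chain of 5 nodes with a double edge at one end; the terminal node there is the unique short simple root (B_5). Hence the type is B_5.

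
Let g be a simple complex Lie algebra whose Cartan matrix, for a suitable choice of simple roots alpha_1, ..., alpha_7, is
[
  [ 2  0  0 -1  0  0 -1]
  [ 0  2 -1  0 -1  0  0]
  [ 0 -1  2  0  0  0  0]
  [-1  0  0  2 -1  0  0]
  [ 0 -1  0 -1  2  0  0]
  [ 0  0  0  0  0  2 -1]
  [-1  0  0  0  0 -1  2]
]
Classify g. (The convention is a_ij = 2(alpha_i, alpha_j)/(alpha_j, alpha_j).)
A_7

The matrix has rank 7 with 2's on the diagonal. Reading the off-diagonal entries as Dynkin edges (a single edge where a_ij = a_ji = -1; a double or triple edge where a_ij * a_ji = 2 or 3), the diagram is a chain of 7 nodes with single edges (A_7). One simple-root ordering that puts it in standard form is (alpha_3, alpha_2, alpha_5, alpha_4, alpha_1, alpha_7, alpha_6). So the algebra is type A_7, i.e. sl(8).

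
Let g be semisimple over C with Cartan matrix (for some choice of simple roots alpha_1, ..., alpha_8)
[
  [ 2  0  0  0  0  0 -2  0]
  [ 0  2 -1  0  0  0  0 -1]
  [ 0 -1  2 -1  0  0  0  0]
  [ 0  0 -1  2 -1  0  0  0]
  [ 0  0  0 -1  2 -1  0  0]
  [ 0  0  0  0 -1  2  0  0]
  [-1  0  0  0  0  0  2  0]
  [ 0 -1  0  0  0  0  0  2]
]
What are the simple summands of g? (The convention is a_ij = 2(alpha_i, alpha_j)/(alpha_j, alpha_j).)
The diagram associated to this matrix has two connected components: the simple roots {alpha_2, alpha_3, alpha_4, alpha_5, alpha_6, alpha_8} form a chain of 6 nodes with single edges (A_6), and {alpha_1, alpha_7} form a chain of 2 nodes with a double edge at one end; the terminal node there is the unique short simple root (B_2). A semisimple Lie algebra decomposes uniquely as the direct sum of simple ideals, one per connected component of its Dynkin diagram, so g ≅ A_6 ⊕ B_2 (dimension 48 + 10 = 58).

type A_6 + type B_2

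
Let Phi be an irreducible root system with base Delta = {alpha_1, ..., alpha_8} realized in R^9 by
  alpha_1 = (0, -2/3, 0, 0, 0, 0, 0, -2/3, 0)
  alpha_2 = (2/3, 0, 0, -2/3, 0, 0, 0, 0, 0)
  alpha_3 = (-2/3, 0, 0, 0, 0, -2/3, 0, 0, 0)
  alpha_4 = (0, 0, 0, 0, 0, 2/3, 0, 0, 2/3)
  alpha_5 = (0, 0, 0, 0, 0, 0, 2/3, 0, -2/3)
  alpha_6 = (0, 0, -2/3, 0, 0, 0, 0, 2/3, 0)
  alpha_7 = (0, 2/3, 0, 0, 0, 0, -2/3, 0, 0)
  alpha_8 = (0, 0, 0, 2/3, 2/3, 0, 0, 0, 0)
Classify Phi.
Compute the Cartan integers a_ij = 2(alpha_i, alpha_j)/(alpha_j, alpha_j); the resulting 8x8 Cartan matrix is
[[2, 0, 0, 0, 0, -1, -1, 0], [0, 2, -1, 0, 0, 0, 0, -1], [0, -1, 2, -1, 0, 0, 0, 0], [0, 0, -1, 2, -1, 0, 0, 0], [0, 0, 0, -1, 2, 0, -1, 0], [-1, 0, 0, 0, 0, 2, 0, 0], [-1, 0, 0, 0, -1, 0, 2, 0], [0, -1, 0, 0, 0, 0, 0, 2]].
All simple roots have the same length, so the diagram is simply laced. The associated Dynkin diagram is a chain of 8 nodes with single edges (A_8), so the type is A_8 (the algebra sl(9)).

A8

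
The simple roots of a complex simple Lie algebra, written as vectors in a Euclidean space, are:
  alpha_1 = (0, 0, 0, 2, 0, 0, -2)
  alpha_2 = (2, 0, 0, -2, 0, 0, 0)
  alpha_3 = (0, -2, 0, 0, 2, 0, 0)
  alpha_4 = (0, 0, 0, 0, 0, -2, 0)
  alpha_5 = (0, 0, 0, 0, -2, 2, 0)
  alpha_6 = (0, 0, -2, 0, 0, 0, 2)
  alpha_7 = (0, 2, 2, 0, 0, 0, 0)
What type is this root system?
B7

Compute the Cartan integers a_ij = 2(alpha_i, alpha_j)/(alpha_j, alpha_j); the resulting 7x7 Cartan matrix is
[[2, -1, 0, 0, 0, -1, 0], [-1, 2, 0, 0, 0, 0, 0], [0, 0, 2, 0, -1, 0, -1], [0, 0, 0, 2, -1, 0, 0], [0, 0, -1, -2, 2, 0, 0], [-1, 0, 0, 0, 0, 2, -1], [0, 0, -1, 0, 0, -1, 2]].
The roots have two lengths (squared-length ratio 2:1); the short ones are alpha_{4}. The associated Dynkin diagram is a chain of 7 nodes with a double edge at one end; the terminal node there is the unique short simple root (B_7), so the type is B_7 (the algebra so(15)).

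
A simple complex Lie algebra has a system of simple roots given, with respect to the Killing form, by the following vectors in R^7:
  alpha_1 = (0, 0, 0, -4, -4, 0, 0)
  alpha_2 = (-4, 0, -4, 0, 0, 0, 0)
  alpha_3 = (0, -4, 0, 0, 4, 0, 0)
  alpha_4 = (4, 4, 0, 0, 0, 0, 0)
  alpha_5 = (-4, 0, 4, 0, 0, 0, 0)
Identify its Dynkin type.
D_5 (so(10))

Compute the Cartan integers a_ij = 2(alpha_i, alpha_j)/(alpha_j, alpha_j); the resulting 5x5 Cartan matrix is
[[2, 0, -1, 0, 0], [0, 2, 0, -1, 0], [-1, 0, 2, -1, 0], [0, -1, -1, 2, -1], [0, 0, 0, -1, 2]].
All simple roots have the same length, so the diagram is simply laced. The associated Dynkin diagram is a chain of 3 nodes with a fork of two nodes at one end (D_5), so the type is D_5 (the algebra so(10)).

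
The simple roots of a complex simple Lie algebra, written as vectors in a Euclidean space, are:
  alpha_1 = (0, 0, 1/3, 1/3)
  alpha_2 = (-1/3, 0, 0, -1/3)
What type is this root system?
Compute the Cartan integers a_ij = 2(alpha_i, alpha_j)/(alpha_j, alpha_j); the resulting 2x2 Cartan matrix is
[[2, -1], [-1, 2]].
All simple roots have the same length, so the diagram is simply laced. The associated Dynkin diagram is a chain of 2 nodes with single edges (A_2), so the type is A_2 (the algebra sl(3)).

A2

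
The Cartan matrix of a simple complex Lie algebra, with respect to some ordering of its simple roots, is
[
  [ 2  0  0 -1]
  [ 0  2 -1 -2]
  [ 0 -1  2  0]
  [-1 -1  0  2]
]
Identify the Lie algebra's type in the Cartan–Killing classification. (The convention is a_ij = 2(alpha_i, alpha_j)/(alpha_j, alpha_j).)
F_4

The matrix has rank 4 with 2's on the diagonal. Reading the off-diagonal entries as Dynkin edges (a single edge where a_ij = a_ji = -1; a double or triple edge where a_ij * a_ji = 2 or 3), the diagram is a chain of 4 nodes with a double edge between the middle two (F_4). One simple-root ordering that puts it in standard form is (alpha_3, alpha_2, alpha_4, alpha_1). So the algebra is type F_4.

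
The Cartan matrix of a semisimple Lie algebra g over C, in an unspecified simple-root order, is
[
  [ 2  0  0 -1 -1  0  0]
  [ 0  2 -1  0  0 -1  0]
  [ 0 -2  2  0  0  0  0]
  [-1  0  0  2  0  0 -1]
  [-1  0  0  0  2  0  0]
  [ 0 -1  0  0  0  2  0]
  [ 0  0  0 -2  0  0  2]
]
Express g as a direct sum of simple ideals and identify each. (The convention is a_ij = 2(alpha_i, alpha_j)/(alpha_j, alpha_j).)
The diagram associated to this matrix has two connected components: the simple roots {alpha_2, alpha_3, alpha_6} form a chain of 3 nodes with a double edge at one end; the terminal node there is the unique long simple root (C_3), and {alpha_1, alpha_4, alpha_5, alpha_7} form a chain of 4 nodes with a double edge at one end; the terminal node there is the unique long simple root (C_4). A semisimple Lie algebra decomposes uniquely as the direct sum of simple ideals, one per connected component of its Dynkin diagram, so g ≅ C_3 ⊕ C_4 (dimension 21 + 36 = 57).

type C_3 ⊕ type C_4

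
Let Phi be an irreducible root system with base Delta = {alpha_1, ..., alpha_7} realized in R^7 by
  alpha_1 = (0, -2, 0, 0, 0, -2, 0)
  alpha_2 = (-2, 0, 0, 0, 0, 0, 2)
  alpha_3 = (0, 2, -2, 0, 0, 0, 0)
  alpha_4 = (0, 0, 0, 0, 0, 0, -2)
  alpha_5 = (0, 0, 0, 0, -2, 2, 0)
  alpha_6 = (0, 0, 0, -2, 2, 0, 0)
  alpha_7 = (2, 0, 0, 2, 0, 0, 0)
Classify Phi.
type B_7

Compute the Cartan integers a_ij = 2(alpha_i, alpha_j)/(alpha_j, alpha_j); the resulting 7x7 Cartan matrix is
[[2, 0, -1, 0, -1, 0, 0], [0, 2, 0, -2, 0, 0, -1], [-1, 0, 2, 0, 0, 0, 0], [0, -1, 0, 2, 0, 0, 0], [-1, 0, 0, 0, 2, -1, 0], [0, 0, 0, 0, -1, 2, -1], [0, -1, 0, 0, 0, -1, 2]].
The roots have two lengths (squared-length ratio 2:1); the short ones are alpha_{4}. The associated Dynkin diagram is a chain of 7 nodes with a double edge at one end; the terminal node there is the unique short simple root (B_7), so the type is B_7 (the algebra so(15)).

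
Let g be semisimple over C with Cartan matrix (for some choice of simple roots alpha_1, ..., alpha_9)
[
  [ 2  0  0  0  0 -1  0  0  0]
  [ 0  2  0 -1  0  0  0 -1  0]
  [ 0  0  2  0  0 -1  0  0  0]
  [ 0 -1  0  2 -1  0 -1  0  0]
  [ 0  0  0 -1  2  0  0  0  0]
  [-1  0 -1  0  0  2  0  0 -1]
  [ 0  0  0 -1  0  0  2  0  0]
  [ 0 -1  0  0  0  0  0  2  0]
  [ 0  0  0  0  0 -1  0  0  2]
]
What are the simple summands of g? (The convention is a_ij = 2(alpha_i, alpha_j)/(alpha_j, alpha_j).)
D_4 ⊕ D_5

The diagram associated to this matrix has two connected components: the simple roots {alpha_1, alpha_3, alpha_6, alpha_9} form a chain of 2 nodes with a fork of two nodes at one end (D_4), and {alpha_2, alpha_4, alpha_5, alpha_7, alpha_8} form a chain of 3 nodes with a fork of two nodes at one end (D_5). A semisimple Lie algebra decomposes uniquely as the direct sum of simple ideals, one per connected component of its Dynkin diagram, so g ≅ D_4 ⊕ D_5 (dimension 28 + 45 = 73).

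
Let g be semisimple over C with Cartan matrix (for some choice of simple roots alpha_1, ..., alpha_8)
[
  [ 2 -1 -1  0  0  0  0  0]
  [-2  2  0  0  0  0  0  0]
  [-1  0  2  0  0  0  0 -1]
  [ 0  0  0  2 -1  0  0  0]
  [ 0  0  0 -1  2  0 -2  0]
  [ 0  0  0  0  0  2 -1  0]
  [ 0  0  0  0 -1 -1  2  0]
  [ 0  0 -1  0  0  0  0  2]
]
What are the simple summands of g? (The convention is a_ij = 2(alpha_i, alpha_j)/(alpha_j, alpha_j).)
The diagram associated to this matrix has two connected components: the simple roots {alpha_1, alpha_2, alpha_3, alpha_8} form a chain of 4 nodes with a double edge at one end; the terminal node there is the unique long simple root (C_4), and {alpha_4, alpha_5, alpha_6, alpha_7} form a chain of 4 nodes with a double edge between the middle two (F_4). A semisimple Lie algebra decomposes uniquely as the direct sum of simple ideals, one per connected component of its Dynkin diagram, so g ≅ C_4 ⊕ F_4 (dimension 36 + 52 = 88).

C_4 (sp(8)) ⊕ F_4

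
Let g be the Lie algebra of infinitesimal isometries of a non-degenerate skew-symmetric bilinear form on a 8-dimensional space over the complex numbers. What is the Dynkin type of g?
This is sp(8), which has dimension 8(8+1)/2 = 36 and rank 8/2 = 4. In the classification of classical Lie algebras, the symplectic algebra sp(2n) has type C_n; here n = 4, so the Dynkin diagram is a chain of 4 nodes with a double edge at one end; the terminal node there is the unique long simple root (C_4). Hence the type is C_4.

type C_4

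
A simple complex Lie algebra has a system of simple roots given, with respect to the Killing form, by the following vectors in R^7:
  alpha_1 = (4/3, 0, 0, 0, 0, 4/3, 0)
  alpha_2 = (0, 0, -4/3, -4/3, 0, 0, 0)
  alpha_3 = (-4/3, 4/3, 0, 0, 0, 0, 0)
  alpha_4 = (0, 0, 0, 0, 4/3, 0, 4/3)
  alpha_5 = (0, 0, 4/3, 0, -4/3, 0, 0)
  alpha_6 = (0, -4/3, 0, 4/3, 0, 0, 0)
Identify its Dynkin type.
Compute the Cartan integers a_ij = 2(alpha_i, alpha_j)/(alpha_j, alpha_j); the resulting 6x6 Cartan matrix is
[[2, 0, -1, 0, 0, 0], [0, 2, 0, 0, -1, -1], [-1, 0, 2, 0, 0, -1], [0, 0, 0, 2, -1, 0], [0, -1, 0, -1, 2, 0], [0, -1, -1, 0, 0, 2]].
All simple roots have the same length, so the diagram is simply laced. The associated Dynkin diagram is a chain of 6 nodes with single edges (A_6), so the type is A_6 (the algebra sl(7)).

type A_6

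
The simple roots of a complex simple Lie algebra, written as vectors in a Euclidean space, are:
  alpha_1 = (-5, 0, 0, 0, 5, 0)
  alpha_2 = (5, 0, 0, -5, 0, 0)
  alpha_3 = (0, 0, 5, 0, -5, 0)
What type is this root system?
A_3

Compute the Cartan integers a_ij = 2(alpha_i, alpha_j)/(alpha_j, alpha_j); the resulting 3x3 Cartan matrix is
[[2, -1, -1], [-1, 2, 0], [-1, 0, 2]].
All simple roots have the same length, so the diagram is simply laced. The associated Dynkin diagram is a chain of 3 nodes with single edges (A_3), so the type is A_3 (the algebra sl(4)).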